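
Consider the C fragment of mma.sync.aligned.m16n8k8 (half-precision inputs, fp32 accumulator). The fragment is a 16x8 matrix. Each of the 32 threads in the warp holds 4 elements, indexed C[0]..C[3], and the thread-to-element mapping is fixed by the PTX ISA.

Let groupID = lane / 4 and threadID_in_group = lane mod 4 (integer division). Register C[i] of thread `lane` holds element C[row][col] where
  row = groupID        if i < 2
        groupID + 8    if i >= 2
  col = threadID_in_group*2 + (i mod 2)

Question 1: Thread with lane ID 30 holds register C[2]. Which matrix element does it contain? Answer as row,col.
15,4

30: G=7,T=2
[2] (7+8,2*2+0) = (15,4)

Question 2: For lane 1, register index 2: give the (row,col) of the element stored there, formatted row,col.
8,2

lane 1: g=0 (1/4), t=1 (1%4)
i=2: r=0+8=8, c=1*2+0=2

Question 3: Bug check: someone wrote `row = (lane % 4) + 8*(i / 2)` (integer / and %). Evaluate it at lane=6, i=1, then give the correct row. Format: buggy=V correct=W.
`(lane % 4) + 8*(i / 2)`[6,1]=>2
lane 6: grp=1 (6/4), tig=2 (6%4)
i=1: r=1+0=1, c=2*2+1=5
row: 2 vs 1

buggy=2 correct=1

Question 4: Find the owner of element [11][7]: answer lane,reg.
15,3

r: 11->gid=3,r8=1  c: 7->tid=3,i&1=1
L=3*4+3=15  i=1*2+1=3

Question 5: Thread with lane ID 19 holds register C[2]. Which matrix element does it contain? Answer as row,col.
12,6

19: g=4,t=3
[2] (4+8,3*2+0) = (12,6)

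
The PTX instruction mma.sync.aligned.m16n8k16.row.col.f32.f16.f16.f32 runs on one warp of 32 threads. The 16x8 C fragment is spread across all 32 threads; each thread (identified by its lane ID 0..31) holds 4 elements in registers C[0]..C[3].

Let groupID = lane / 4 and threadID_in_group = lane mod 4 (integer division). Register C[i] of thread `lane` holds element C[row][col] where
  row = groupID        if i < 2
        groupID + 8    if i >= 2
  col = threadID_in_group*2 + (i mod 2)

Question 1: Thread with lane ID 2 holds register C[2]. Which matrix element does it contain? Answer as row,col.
lane 2: grp=0 (2/4), tig=2 (2%4)
i=2: r=0+8=8, c=2*2+0=4

8,4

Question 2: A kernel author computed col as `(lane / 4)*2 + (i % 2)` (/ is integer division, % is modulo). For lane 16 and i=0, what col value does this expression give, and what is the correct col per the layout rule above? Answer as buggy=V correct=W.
`(lane / 4)*2 + (i % 2)`[16,0]=>8
16: grp=4,tig=0
[0] (4+0,0*2+0) = (4,0)
col: 8 vs 0

buggy=8 correct=0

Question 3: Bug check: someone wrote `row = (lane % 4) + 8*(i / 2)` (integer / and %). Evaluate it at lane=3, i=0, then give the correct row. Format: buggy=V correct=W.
buggy=3 correct=0

`(lane % 4) + 8*(i / 2)`[3,0]=>3
3: grp=0,tig=3
[0] (0+0,3*2+0) = (0,6)
row: 3 vs 0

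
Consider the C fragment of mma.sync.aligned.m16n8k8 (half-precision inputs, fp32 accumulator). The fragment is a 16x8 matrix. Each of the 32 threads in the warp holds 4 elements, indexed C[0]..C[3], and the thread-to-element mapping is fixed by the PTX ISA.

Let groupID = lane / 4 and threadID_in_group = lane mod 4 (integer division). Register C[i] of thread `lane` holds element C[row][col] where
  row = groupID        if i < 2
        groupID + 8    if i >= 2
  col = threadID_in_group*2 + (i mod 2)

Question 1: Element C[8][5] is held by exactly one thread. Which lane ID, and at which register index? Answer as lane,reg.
r=8⇒gr=0,Rb=1  c=5⇒th=2,odd=1
L=0*4+2=2  i=1*2+1=3

2,3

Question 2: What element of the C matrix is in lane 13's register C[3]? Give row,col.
11,3

L=13→G=13>>2=3, T=13&3=1
[3]→row 3+8=11  col 1·2+1=3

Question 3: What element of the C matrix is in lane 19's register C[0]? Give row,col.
4,6

lane 19->19/4=4, 19 mod 4=3
i=0  r:4+0->4  c:2·3+0->6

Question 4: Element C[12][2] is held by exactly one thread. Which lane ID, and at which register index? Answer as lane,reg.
17,2

r: 12->gid=4,r8=1  c: 2->tid=1,i&1=0
L=4*4+1=17  i=1*2+0=2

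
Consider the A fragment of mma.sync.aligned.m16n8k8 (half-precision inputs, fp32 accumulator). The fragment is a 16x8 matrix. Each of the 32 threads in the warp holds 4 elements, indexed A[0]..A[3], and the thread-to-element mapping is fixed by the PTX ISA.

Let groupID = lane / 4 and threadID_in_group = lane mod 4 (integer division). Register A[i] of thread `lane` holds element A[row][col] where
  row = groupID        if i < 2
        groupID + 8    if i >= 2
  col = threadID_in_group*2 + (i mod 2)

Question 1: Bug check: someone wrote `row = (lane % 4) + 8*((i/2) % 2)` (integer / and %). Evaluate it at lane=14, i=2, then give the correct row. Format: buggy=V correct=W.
`(lane % 4) + 8*((i/2) % 2)`[14,2]→10
L=14→G=14>>2=3, T=14&3=2
[2]→row 3+8=11  col 2·2+0=4
row: 10 vs 11

buggy=10 correct=11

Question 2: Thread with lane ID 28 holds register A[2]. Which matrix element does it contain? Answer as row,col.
15,0

L=28→G=28>>2=7, T=28&3=0
[2]→row 7+8=15  col 0·2+0=0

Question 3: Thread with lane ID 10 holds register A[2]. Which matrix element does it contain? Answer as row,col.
lane 10: grp=2 (10/4), tig=2 (10%4)
i=2: r=2+8=10, c=2*2+0=4

10,4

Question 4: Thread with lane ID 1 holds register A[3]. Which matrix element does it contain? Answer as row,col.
8,3

L=1->gid=1>>2=0, tid=1&3=1
[3]->row 0+8=8  col 1·2+1=3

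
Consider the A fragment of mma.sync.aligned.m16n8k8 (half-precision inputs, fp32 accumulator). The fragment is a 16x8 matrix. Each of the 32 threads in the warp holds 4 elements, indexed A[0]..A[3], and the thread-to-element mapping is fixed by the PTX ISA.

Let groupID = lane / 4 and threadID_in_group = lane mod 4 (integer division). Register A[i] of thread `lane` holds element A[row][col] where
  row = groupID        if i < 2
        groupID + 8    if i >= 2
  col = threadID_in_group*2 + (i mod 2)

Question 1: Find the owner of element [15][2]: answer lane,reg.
29,2

r=15⇒gr=7,Rb=1  c=2⇒th=1,odd=0
L=7*4+1=29  i=1*2+0=2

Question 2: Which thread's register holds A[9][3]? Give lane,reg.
r=9→G=1,rhi=1  c=3→T=1,p=1
L=1*4+1=5  i=1*2+1=3

5,3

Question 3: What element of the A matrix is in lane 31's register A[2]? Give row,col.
31: g=7,t=3
[2] (7+8,3*2+0) = (15,6)

15,6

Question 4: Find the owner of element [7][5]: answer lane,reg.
30,1

r=7⇒gr=7,Rb=0  c=5⇒th=2,odd=1
L=7*4+2=30  i=0*2+1=1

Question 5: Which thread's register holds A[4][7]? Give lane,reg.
r=4⇒gr=4,Rb=0  c=7⇒th=3,odd=1
L=4*4+3=19  i=0*2+1=1

19,1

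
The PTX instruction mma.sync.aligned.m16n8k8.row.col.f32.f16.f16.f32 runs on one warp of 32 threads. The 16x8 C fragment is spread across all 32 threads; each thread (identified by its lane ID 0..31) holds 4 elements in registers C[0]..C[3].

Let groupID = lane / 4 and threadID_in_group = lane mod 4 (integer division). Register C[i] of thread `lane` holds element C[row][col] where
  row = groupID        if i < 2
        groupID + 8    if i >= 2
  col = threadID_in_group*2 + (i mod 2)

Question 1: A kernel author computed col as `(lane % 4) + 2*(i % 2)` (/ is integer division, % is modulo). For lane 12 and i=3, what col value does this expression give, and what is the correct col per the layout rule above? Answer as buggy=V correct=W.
buggy=2 correct=1

`(lane % 4) + 2*(i % 2)`[12,3]->2
lane 12->12/4=3, 12 mod 4=0
i=3  r:3+8->11  c:2·0+1->1
col: 2 vs 1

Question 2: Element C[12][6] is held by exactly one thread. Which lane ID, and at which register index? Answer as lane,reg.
19,2

r=12→G=4,rhi=1  c=6→T=3,p=0
L=4*4+3=19  i=1*2+0=2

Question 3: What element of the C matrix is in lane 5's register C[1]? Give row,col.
L=5->g=5>>2=1, t=5&3=1
[1]->row 1+0=1  col 1·2+1=3

1,3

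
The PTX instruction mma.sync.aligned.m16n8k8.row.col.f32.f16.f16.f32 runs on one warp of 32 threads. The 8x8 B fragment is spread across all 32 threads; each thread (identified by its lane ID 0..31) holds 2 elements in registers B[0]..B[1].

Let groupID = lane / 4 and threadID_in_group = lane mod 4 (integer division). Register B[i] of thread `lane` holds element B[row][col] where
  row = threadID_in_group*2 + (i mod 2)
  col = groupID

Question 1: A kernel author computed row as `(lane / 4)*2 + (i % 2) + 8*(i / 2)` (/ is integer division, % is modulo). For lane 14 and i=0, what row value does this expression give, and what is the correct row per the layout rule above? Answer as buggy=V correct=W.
`(lane / 4)*2 + (i % 2) + 8*(i / 2)`[14,0]=>6
lane 14: grp=3 (14/4), tig=2 (14%4)
i=0: r=2*2+0=4, c=grp=3
row: 6 vs 4

buggy=6 correct=4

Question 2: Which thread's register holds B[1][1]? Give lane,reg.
c=1→G=1  r=1→T=0,p=1
L=1*4+0=4  i=1=1

4,1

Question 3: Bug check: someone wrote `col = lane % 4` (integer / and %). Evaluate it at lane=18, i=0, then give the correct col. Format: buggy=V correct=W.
buggy=2 correct=4

`lane % 4`[18,0]=>2
18: grp=4,tig=2
[0] (2*2+0,4) = (4,4)
col: 2 vs 4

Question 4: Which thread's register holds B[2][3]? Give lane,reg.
13,0

c=3⇒gr=3  r=2⇒th=1,odd=0
L=3*4+1=13  i=0=0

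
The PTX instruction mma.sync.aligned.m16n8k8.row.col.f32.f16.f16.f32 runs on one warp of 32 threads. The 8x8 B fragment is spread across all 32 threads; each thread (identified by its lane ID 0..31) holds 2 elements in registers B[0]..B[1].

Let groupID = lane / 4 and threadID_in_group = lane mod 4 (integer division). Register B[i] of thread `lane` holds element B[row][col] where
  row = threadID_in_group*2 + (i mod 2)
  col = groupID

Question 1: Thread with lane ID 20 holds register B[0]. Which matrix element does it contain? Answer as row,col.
lane 20: gid=5 (20/4), tid=0 (20%4)
i=0: r=0*2+0=0, c=gid=5

0,5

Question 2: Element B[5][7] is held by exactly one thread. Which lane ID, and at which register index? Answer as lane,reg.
30,1

c=7→G=7  r=5→T=2,p=1
L=7*4+2=30  i=1=1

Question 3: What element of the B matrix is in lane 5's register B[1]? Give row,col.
L=5->g=5>>2=1, t=5&3=1
[1]->row 1·2+1=3  col g=1

3,1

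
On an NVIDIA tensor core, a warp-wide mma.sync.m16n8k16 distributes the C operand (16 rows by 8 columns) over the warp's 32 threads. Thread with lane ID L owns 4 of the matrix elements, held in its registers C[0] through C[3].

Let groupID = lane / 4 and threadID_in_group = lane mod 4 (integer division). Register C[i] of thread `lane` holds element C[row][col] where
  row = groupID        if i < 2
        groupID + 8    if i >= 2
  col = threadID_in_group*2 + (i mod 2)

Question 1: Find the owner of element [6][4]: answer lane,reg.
26,0

r=6->g=6,rb=0  c=4->t=2,b0=0
L=6*4+2=26  i=0*2+0=0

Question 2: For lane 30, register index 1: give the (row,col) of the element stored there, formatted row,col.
lane 30: gr=7 (30/4), th=2 (30%4)
i=1: r=7+0=7, c=2*2+1=5

7,5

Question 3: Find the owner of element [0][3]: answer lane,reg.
r=0⇒gr=0,Rb=0  c=3⇒th=1,odd=1
L=0*4+1=1  i=0*2+1=1

1,1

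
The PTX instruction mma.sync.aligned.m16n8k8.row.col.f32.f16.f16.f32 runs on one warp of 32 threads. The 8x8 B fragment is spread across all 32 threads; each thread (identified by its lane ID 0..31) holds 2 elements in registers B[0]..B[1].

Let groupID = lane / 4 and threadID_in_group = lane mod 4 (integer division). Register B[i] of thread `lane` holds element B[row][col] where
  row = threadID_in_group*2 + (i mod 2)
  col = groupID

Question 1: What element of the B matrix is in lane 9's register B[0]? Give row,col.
2,2

lane 9: gr=2 (9/4), th=1 (9%4)
i=0: r=1*2+0=2, c=gr=2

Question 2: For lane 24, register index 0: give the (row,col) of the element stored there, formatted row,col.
lane 24=>24/4=6, 24 mod 4=0
i=0  r:2·0+0=>0  c:6

0,6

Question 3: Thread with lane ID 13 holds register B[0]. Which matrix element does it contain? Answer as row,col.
2,3

L=13⇒gr=13>>2=3, th=13&3=1
[0]⇒row 1·2+0=2  col gr=3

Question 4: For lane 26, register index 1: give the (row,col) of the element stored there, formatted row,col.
lane 26→26/4=6, 26 mod 4=2
i=1  r:2·2+1→5  c:6

5,6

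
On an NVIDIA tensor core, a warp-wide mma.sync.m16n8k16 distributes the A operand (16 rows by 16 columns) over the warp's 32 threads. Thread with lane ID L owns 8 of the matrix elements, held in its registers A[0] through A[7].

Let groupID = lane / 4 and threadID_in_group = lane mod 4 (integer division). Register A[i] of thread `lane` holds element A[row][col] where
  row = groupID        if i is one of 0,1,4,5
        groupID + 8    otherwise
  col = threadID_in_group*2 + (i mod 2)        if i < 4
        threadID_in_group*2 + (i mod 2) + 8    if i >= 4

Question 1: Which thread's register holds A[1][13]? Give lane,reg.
6,5

r=1⇒gr=1,Rb=0  c=13⇒Cb=1,th=2,odd=1
L=1*4+2=6  i=1*4+0*2+1=5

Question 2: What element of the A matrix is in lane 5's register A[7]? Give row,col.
9,11

lane 5→5/4=1, 5 mod 4=1
i=7  r:1+8→9  c:2·1+1+8→11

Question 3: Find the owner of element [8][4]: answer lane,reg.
r=8⇒gr=0,Rb=1  c=4⇒Cb=0,th=2,odd=0
L=0*4+2=2  i=0*4+1*2+0=2

2,2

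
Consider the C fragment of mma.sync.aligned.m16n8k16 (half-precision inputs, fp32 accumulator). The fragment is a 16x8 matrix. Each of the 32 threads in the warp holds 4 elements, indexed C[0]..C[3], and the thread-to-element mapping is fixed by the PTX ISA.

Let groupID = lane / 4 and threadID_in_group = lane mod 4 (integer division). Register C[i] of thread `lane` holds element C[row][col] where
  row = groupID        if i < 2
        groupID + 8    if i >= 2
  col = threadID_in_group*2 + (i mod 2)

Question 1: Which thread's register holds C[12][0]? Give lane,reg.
r:12=>grp=4,rB=1  c:0=>tig=0,lo=0
L=4*4+0=16  i=1*2+0=2

16,2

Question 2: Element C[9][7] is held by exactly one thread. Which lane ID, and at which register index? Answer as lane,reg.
7,3

r:9=>grp=1,rB=1  c:7=>tig=3,lo=1
L=1*4+3=7  i=1*2+1=3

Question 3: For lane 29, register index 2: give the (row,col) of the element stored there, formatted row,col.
15,2

29: g=7,t=1
[2] (7+8,1*2+0) = (15,2)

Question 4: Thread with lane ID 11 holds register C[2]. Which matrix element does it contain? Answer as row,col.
11: grp=2,tig=3
[2] (2+8,3*2+0) = (10,6)

10,6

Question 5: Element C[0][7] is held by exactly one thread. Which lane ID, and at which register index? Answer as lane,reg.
3,1

r=0->g=0,rb=0  c=7->t=3,b0=1
L=0*4+3=3  i=0*2+1=1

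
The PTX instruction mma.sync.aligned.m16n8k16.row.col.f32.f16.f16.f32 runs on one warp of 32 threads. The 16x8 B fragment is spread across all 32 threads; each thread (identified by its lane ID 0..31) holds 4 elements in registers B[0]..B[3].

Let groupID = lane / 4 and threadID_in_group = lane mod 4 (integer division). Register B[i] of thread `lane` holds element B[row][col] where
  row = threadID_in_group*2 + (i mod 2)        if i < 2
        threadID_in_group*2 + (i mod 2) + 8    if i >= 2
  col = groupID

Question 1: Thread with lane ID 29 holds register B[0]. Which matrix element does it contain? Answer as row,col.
2,7

lane 29⇒29/4=7, 29 mod 4=1
i=0  r:2·1+0+0⇒2  c:7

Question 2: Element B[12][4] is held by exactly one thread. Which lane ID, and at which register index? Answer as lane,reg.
18,2

c=4->g=4  r=12->rb=1,t=2,b0=0
L=4*4+2=18  i=1*2+0=2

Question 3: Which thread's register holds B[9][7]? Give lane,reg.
c=7->g=7  r=9->rb=1,t=0,b0=1
L=7*4+0=28  i=1*2+1=3

28,3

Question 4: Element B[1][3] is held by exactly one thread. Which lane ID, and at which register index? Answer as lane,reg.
c=3→G=3  r=1→rhi=0,T=0,p=1
L=3*4+0=12  i=0*2+1=1

12,1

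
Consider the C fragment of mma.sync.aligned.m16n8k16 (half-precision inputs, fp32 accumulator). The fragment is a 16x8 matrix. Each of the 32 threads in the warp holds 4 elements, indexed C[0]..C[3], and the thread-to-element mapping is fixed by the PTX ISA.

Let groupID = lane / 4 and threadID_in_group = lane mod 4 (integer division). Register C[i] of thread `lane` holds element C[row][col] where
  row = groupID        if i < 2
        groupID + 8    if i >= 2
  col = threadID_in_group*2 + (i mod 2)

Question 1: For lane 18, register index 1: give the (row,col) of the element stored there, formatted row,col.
lane 18->18/4=4, 18 mod 4=2
i=1  r:4+0->4  c:2·2+1->5

4,5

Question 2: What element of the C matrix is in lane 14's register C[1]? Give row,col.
3,5

14: g=3,t=2
[1] (3+0,2*2+1) = (3,5)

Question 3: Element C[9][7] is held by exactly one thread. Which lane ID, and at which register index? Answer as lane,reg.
7,3

r=9⇒gr=1,Rb=1  c=7⇒th=3,odd=1
L=1*4+3=7  i=1*2+1=3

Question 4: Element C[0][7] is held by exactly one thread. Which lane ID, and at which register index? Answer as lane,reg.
3,1

r=0->g=0,rb=0  c=7->t=3,b0=1
L=0*4+3=3  i=0*2+1=1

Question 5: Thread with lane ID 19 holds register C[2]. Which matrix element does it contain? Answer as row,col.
12,6

19: gr=4,th=3
[2] (4+8,3*2+0) = (12,6)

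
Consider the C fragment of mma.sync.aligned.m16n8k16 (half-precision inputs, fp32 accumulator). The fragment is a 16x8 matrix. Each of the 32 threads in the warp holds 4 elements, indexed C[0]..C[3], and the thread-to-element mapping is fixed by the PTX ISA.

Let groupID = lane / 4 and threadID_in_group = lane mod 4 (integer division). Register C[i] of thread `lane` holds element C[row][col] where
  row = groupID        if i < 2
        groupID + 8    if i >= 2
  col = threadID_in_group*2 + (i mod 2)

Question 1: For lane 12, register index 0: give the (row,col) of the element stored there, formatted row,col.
lane 12->12/4=3, 12 mod 4=0
i=0  r:3+0->3  c:2·0+0->0

3,0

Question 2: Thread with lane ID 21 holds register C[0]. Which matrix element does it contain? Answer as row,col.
lane 21: grp=5 (21/4), tig=1 (21%4)
i=0: r=5+0=5, c=1*2+0=2

5,2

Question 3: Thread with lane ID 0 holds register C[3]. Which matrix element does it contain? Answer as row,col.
8,1

0: grp=0,tig=0
[3] (0+8,0*2+1) = (8,1)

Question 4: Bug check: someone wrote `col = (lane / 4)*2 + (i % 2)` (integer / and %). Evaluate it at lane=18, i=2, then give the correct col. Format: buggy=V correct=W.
buggy=8 correct=4

`(lane / 4)*2 + (i % 2)`[18,2]⇒8
L=18⇒gr=18>>2=4, th=18&3=2
[2]⇒row 4+8=12  col 2·2+0=4
col: 8 vs 4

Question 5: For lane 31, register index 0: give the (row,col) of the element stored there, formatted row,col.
7,6

lane 31->31/4=7, 31 mod 4=3
i=0  r:7+0->7  c:2·3+0->6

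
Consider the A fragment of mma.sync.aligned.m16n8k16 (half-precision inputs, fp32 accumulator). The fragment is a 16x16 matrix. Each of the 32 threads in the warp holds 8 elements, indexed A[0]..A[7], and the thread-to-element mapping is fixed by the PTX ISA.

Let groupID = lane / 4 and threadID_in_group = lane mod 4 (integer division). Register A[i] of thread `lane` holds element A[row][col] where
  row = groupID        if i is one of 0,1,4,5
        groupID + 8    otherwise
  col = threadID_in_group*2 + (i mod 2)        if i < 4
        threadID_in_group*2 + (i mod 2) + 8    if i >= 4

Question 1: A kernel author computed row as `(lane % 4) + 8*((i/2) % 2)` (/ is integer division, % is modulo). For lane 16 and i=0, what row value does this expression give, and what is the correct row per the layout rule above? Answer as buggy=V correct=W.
`(lane % 4) + 8*((i/2) % 2)`[16,0]⇒0
lane 16: gr=4 (16/4), th=0 (16%4)
i=0: r=4+0=4, c=0*2+0+0=0
row: 0 vs 4

buggy=0 correct=4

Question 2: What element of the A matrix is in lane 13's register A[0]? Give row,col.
3,2

lane 13: G=3 (13/4), T=1 (13%4)
i=0: r=3+0=3, c=1*2+0+0=2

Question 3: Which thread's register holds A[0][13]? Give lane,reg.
r: 0->gid=0,r8=0  c: 13->c8=1,tid=2,i&1=1
L=0*4+2=2  i=1*4+0*2+1=5

2,5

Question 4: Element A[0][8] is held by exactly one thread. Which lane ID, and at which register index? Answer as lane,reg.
0,4

r=0→G=0,rhi=0  c=8→chi=1,T=0,p=0
L=0*4+0=0  i=1*4+0*2+0=4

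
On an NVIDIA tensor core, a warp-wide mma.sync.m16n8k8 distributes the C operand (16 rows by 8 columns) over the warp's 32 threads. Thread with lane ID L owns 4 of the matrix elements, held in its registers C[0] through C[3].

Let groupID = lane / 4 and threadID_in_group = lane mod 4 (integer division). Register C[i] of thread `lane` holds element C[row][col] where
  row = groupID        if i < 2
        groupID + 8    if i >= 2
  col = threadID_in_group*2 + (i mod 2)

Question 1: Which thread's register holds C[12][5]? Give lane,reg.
r=12⇒gr=4,Rb=1  c=5⇒th=2,odd=1
L=4*4+2=18  i=1*2+1=3

18,3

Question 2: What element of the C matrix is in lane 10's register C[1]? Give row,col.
2,5

lane 10: g=2 (10/4), t=2 (10%4)
i=1: r=2+0=2, c=2*2+1=5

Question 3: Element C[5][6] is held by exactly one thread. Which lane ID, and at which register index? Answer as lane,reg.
23,0

r: 5->gid=5,r8=0  c: 6->tid=3,i&1=0
L=5*4+3=23  i=0*2+0=0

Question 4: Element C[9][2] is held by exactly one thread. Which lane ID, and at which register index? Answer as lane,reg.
r=9→G=1,rhi=1  c=2→T=1,p=0
L=1*4+1=5  i=1*2+0=2

5,2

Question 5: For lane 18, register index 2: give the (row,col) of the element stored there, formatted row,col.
18: G=4,T=2
[2] (4+8,2*2+0) = (12,4)

12,4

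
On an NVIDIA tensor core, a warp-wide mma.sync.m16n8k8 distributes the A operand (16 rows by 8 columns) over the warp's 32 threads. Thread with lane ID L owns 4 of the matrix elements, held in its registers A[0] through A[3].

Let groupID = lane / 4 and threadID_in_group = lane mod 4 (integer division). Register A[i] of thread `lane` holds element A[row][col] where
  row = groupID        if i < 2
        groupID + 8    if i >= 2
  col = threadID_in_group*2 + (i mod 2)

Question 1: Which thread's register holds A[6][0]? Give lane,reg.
24,0

r=6->g=6,rb=0  c=0->t=0,b0=0
L=6*4+0=24  i=0*2+0=0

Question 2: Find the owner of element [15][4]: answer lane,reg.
r: 15->gid=7,r8=1  c: 4->tid=2,i&1=0
L=7*4+2=30  i=1*2+0=2

30,2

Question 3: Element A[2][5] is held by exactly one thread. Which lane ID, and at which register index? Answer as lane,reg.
r=2→G=2,rhi=0  c=5→T=2,p=1
L=2*4+2=10  i=0*2+1=1

10,1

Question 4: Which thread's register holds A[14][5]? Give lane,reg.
26,3

r=14⇒gr=6,Rb=1  c=5⇒th=2,odd=1
L=6*4+2=26  i=1*2+1=3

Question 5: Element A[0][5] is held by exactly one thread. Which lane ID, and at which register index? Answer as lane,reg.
2,1

r:0=>grp=0,rB=0  c:5=>tig=2,lo=1
L=0*4+2=2  i=0*2+1=1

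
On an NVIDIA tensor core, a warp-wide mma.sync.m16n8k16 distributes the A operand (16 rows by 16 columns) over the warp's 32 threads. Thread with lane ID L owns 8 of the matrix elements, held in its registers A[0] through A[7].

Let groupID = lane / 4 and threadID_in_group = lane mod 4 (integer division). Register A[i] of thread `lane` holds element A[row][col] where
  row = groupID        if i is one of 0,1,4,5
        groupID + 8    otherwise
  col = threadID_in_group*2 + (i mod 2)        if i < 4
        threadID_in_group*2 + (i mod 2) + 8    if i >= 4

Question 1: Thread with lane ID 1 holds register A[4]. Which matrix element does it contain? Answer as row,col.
0,10

lane 1: gr=0 (1/4), th=1 (1%4)
i=4: r=0+0=0, c=1*2+0+8=10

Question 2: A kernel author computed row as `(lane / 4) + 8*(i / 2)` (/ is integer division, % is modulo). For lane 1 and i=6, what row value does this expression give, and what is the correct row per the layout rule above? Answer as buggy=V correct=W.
buggy=24 correct=8

`(lane / 4) + 8*(i / 2)`[1,6]=>24
lane 1: grp=0 (1/4), tig=1 (1%4)
i=6: r=0+8=8, c=1*2+0+8=10
row: 24 vs 8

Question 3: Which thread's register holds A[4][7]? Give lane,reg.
r=4⇒gr=4,Rb=0  c=7⇒Cb=0,th=3,odd=1
L=4*4+3=19  i=0*4+0*2+1=1

19,1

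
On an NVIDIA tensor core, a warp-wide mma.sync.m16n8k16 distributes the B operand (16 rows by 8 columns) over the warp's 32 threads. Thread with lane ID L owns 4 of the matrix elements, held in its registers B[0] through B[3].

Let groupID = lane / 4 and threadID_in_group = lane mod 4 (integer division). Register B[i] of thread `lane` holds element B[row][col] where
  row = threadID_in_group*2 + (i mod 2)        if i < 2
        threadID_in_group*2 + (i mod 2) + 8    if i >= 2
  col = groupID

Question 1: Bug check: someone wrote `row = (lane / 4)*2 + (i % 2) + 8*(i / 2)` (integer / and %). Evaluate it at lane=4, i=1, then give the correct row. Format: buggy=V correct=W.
`(lane / 4)*2 + (i % 2) + 8*(i / 2)`[4,1]⇒3
lane 4⇒4/4=1, 4 mod 4=0
i=1  r:2·0+1+0⇒1  c:1
row: 3 vs 1

buggy=3 correct=1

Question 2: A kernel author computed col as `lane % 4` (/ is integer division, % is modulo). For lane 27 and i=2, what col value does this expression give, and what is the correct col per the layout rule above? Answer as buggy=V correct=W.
`lane % 4`[27,2]=>3
lane 27=>27/4=6, 27 mod 4=3
i=2  r:2·3+0+8=>14  c:6
col: 3 vs 6

buggy=3 correct=6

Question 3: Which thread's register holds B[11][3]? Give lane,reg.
13,3

c: 3->gid=3  r: 11->r8=1,tid=1,i&1=1
L=3*4+1=13  i=1*2+1=3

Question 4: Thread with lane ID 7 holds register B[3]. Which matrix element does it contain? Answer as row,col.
L=7=>grp=7>>2=1, tig=7&3=3
[3]=>row 3·2+1+8=15  col grp=1

15,1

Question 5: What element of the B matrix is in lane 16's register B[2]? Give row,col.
lane 16->16/4=4, 16 mod 4=0
i=2  r:2·0+0+8->8  c:4

8,4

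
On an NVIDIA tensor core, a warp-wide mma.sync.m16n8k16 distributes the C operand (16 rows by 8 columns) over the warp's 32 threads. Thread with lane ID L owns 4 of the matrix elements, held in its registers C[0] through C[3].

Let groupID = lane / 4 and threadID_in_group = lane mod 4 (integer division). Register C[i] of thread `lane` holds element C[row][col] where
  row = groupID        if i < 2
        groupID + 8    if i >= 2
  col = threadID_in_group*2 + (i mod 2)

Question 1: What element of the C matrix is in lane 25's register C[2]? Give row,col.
L=25→G=25>>2=6, T=25&3=1
[2]→row 6+8=14  col 1·2+0=2

14,2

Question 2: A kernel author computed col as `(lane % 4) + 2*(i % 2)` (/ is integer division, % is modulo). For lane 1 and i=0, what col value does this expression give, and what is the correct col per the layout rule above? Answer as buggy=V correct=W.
buggy=1 correct=2

`(lane % 4) + 2*(i % 2)`[1,0]->1
lane 1: gid=0 (1/4), tid=1 (1%4)
i=0: r=0+0=0, c=1*2+0=2
col: 1 vs 2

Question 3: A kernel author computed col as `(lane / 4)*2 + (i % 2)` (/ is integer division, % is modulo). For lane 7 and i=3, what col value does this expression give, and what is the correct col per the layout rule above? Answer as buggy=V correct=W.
buggy=3 correct=7

`(lane / 4)*2 + (i % 2)`[7,3]⇒3
7: gr=1,th=3
[3] (1+8,3*2+1) = (9,7)
col: 3 vs 7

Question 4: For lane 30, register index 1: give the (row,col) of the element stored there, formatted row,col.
7,5

lane 30: grp=7 (30/4), tig=2 (30%4)
i=1: r=7+0=7, c=2*2+1=5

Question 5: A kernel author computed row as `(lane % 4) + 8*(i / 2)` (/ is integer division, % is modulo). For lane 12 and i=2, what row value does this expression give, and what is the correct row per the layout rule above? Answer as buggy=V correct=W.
`(lane % 4) + 8*(i / 2)`[12,2]→8
lane 12: G=3 (12/4), T=0 (12%4)
i=2: r=3+8=11, c=0*2+0=0
row: 8 vs 11

buggy=8 correct=11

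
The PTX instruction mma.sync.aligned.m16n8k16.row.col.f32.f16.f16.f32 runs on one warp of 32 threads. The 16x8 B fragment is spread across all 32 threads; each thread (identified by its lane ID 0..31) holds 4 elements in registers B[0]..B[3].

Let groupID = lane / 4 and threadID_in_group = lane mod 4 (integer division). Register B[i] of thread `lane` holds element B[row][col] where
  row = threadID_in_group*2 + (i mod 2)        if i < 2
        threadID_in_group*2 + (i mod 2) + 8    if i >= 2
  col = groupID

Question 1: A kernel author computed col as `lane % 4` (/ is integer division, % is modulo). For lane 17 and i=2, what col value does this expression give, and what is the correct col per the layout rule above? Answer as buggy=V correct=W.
`lane % 4`[17,2]->1
L=17->g=17>>2=4, t=17&3=1
[2]->row 1·2+0+8=10  col g=4
col: 1 vs 4

buggy=1 correct=4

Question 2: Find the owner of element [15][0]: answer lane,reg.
c: 0->gid=0  r: 15->r8=1,tid=3,i&1=1
L=0*4+3=3  i=1*2+1=3

3,3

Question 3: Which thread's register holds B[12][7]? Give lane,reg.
c=7⇒gr=7  r=12⇒Rb=1,th=2,odd=0
L=7*4+2=30  i=1*2+0=2

30,2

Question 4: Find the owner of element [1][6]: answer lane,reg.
c: 6->gid=6  r: 1->r8=0,tid=0,i&1=1
L=6*4+0=24  i=0*2+1=1

24,1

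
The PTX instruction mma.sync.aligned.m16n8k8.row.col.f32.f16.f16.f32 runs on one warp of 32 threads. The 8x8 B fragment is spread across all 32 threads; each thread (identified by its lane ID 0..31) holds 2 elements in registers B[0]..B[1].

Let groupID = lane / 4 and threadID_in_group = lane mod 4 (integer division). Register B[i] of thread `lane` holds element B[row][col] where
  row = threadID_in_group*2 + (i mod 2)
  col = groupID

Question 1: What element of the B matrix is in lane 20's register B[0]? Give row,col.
lane 20: grp=5 (20/4), tig=0 (20%4)
i=0: r=0*2+0=0, c=grp=5

0,5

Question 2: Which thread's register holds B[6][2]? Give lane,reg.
11,0

c=2⇒gr=2  r=6⇒th=3,odd=0
L=2*4+3=11  i=0=0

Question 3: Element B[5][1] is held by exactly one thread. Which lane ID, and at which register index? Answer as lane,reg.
c: 1->gid=1  r: 5->tid=2,i&1=1
L=1*4+2=6  i=1=1

6,1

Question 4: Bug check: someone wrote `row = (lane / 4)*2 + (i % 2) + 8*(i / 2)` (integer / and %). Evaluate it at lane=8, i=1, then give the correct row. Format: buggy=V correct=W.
`(lane / 4)*2 + (i % 2) + 8*(i / 2)`[8,1]->5
lane 8->8/4=2, 8 mod 4=0
i=1  r:2·0+1->1  c:2
row: 5 vs 1

buggy=5 correct=1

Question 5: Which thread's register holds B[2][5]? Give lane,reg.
c: 5->gid=5  r: 2->tid=1,i&1=0
L=5*4+1=21  i=0=0

21,0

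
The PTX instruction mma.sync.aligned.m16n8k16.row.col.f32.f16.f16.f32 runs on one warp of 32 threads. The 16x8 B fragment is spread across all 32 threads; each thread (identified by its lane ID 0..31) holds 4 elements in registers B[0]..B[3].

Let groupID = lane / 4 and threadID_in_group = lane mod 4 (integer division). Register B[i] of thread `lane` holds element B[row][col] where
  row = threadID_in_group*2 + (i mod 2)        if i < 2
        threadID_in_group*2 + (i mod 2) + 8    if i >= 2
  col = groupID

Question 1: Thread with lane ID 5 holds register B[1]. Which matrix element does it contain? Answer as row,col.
3,1

5: G=1,T=1
[1] (1*2+1+0,1) = (3,1)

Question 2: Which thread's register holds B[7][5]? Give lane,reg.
23,1

c=5→G=5  r=7→rhi=0,T=3,p=1
L=5*4+3=23  i=0*2+1=1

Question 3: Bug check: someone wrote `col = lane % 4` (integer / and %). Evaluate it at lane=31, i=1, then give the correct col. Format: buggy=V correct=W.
buggy=3 correct=7

`lane % 4`[31,1]=>3
lane 31=>31/4=7, 31 mod 4=3
i=1  r:2·3+1+0=>7  c:7
col: 3 vs 7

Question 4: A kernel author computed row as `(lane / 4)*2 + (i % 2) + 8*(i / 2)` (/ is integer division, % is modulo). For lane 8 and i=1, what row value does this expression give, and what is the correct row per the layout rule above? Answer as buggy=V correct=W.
buggy=5 correct=1

`(lane / 4)*2 + (i % 2) + 8*(i / 2)`[8,1]⇒5
lane 8: gr=2 (8/4), th=0 (8%4)
i=1: r=0*2+1+0=1, c=gr=2
row: 5 vs 1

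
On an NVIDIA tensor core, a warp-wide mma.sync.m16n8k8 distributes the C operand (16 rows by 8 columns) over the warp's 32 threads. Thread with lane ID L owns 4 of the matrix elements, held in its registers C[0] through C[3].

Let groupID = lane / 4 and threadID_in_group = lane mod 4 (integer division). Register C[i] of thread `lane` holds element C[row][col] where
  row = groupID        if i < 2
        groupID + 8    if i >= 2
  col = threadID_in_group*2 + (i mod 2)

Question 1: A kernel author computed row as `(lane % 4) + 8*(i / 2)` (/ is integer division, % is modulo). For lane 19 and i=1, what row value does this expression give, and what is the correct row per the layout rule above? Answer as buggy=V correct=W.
`(lane % 4) + 8*(i / 2)`[19,1]->3
L=19->gid=19>>2=4, tid=19&3=3
[1]->row 4+0=4  col 3·2+1=7
row: 3 vs 4

buggy=3 correct=4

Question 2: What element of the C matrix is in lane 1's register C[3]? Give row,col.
1: g=0,t=1
[3] (0+8,1*2+1) = (8,3)

8,3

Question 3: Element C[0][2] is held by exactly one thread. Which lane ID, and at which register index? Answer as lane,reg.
1,0

r:0=>grp=0,rB=0  c:2=>tig=1,lo=0
L=0*4+1=1  i=0*2+0=0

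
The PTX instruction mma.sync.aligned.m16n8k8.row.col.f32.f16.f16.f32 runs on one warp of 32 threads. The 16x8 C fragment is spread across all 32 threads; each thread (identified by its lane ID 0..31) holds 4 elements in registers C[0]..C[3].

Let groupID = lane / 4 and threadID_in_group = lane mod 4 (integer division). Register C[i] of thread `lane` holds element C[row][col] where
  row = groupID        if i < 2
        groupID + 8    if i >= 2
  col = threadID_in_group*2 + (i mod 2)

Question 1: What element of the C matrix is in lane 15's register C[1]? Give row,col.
3,7

lane 15: g=3 (15/4), t=3 (15%4)
i=1: r=3+0=3, c=3*2+1=7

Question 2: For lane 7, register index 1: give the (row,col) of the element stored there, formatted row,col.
L=7->gid=7>>2=1, tid=7&3=3
[1]->row 1+0=1  col 3·2+1=7

1,7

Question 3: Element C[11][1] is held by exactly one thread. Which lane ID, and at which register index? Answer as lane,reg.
12,3

r:11=>grp=3,rB=1  c:1=>tig=0,lo=1
L=3*4+0=12  i=1*2+1=3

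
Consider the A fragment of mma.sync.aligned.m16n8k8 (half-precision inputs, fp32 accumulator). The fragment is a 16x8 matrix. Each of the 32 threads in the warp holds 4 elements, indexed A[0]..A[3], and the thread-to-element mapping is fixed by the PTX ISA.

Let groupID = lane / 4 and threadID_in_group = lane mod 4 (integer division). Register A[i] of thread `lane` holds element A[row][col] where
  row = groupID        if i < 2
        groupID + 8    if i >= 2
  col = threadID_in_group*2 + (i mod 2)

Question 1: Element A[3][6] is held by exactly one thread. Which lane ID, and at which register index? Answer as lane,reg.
15,0

r=3->g=3,rb=0  c=6->t=3,b0=0
L=3*4+3=15  i=0*2+0=0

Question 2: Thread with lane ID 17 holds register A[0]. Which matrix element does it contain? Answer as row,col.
4,2

lane 17: G=4 (17/4), T=1 (17%4)
i=0: r=4+0=4, c=1*2+0=2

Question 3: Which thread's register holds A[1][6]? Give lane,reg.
7,0

r:1=>grp=1,rB=0  c:6=>tig=3,lo=0
L=1*4+3=7  i=0*2+0=0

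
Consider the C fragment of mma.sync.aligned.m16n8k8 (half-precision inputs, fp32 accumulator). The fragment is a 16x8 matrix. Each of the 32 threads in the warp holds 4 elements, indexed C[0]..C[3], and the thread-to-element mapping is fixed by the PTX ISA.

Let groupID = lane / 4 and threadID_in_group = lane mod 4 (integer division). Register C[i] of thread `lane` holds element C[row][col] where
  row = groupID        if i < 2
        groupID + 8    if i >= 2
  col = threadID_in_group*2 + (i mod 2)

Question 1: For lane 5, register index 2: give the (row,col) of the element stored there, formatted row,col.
9,2

L=5->g=5>>2=1, t=5&3=1
[2]->row 1+8=9  col 1·2+0=2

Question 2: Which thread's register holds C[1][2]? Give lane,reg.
5,0

r=1⇒gr=1,Rb=0  c=2⇒th=1,odd=0
L=1*4+1=5  i=0*2+0=0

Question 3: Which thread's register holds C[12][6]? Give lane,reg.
r=12→G=4,rhi=1  c=6→T=3,p=0
L=4*4+3=19  i=1*2+0=2

19,2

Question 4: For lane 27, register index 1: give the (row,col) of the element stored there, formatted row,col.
6,7

27: G=6,T=3
[1] (6+0,3*2+1) = (6,7)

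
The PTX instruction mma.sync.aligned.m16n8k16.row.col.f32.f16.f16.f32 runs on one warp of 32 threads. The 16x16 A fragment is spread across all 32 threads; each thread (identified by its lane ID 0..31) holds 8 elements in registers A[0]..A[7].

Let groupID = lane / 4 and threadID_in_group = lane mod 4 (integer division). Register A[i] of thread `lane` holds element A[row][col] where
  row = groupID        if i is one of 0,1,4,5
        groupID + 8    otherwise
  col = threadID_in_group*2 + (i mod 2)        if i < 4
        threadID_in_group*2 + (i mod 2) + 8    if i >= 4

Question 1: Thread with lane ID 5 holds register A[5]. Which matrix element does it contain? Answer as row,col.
1,11

L=5⇒gr=5>>2=1, th=5&3=1
[5]⇒row 1+0=1  col 1·2+1+8=11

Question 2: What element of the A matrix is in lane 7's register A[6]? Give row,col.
7: G=1,T=3
[6] (1+8,3*2+0+8) = (9,14)

9,14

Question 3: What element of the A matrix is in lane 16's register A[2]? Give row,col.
12,0

L=16=>grp=16>>2=4, tig=16&3=0
[2]=>row 4+8=12  col 0·2+0+0=0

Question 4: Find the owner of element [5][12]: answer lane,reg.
22,4

r:5=>grp=5,rB=0  c:12=>cB=1,tig=2,lo=0
L=5*4+2=22  i=1*4+0*2+0=4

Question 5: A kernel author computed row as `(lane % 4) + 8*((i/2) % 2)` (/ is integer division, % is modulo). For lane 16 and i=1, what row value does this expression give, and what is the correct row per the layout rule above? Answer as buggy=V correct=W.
`(lane % 4) + 8*((i/2) % 2)`[16,1]⇒0
L=16⇒gr=16>>2=4, th=16&3=0
[1]⇒row 4+0=4  col 0·2+1+0=1
row: 0 vs 4

buggy=0 correct=4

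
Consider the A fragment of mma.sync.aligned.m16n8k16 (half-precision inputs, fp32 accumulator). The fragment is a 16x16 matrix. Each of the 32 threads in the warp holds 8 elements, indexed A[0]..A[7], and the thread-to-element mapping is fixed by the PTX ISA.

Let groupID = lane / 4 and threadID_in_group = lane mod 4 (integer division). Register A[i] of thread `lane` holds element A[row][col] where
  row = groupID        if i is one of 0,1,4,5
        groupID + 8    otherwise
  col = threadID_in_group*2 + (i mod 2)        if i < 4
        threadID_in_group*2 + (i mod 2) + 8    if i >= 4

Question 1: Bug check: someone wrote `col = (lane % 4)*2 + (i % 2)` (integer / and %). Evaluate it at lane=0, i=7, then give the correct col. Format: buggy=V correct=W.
buggy=1 correct=9

`(lane % 4)*2 + (i % 2)`[0,7]=>1
lane 0=>0/4=0, 0 mod 4=0
i=7  r:0+8=>8  c:2·0+1+8=>9
col: 1 vs 9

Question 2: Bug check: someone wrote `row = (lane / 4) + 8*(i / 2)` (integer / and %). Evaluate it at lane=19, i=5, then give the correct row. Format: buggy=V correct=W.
`(lane / 4) + 8*(i / 2)`[19,5]->20
lane 19->19/4=4, 19 mod 4=3
i=5  r:4+0->4  c:2·3+1+8->15
row: 20 vs 4

buggy=20 correct=4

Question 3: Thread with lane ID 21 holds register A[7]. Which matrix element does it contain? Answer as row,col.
13,11

lane 21: gr=5 (21/4), th=1 (21%4)
i=7: r=5+8=13, c=1*2+1+8=11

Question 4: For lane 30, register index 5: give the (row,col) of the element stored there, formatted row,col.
7,13

30: G=7,T=2
[5] (7+0,2*2+1+8) = (7,13)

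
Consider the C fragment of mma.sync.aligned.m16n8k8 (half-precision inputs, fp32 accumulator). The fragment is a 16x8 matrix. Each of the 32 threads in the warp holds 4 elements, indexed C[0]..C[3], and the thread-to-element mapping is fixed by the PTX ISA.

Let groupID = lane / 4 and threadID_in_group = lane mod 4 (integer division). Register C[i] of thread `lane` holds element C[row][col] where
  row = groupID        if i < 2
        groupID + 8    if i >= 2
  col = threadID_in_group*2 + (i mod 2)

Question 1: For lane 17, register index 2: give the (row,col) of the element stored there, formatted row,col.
12,2

17: gr=4,th=1
[2] (4+8,1*2+0) = (12,2)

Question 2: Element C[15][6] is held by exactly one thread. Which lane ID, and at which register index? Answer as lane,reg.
31,2

r=15->g=7,rb=1  c=6->t=3,b0=0
L=7*4+3=31  i=1*2+0=2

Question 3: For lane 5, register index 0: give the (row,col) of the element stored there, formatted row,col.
1,2

lane 5: gr=1 (5/4), th=1 (5%4)
i=0: r=1+0=1, c=1*2+0=2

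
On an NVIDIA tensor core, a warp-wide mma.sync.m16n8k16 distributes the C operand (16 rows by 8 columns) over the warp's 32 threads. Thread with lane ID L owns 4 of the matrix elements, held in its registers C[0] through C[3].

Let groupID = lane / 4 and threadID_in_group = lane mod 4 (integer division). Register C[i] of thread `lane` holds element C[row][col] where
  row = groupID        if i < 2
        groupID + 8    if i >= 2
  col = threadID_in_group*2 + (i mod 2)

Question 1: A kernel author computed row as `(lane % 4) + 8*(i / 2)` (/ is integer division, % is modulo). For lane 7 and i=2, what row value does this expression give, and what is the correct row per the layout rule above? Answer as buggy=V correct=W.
`(lane % 4) + 8*(i / 2)`[7,2]⇒11
lane 7: gr=1 (7/4), th=3 (7%4)
i=2: r=1+8=9, c=3*2+0=6
row: 11 vs 9

buggy=11 correct=9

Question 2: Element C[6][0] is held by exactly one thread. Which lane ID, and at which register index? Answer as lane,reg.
r: 6->gid=6,r8=0  c: 0->tid=0,i&1=0
L=6*4+0=24  i=0*2+0=0

24,0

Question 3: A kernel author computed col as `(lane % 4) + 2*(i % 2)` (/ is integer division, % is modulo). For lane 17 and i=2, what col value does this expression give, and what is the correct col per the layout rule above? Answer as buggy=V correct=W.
buggy=1 correct=2

`(lane % 4) + 2*(i % 2)`[17,2]→1
17: G=4,T=1
[2] (4+8,1*2+0) = (12,2)
col: 1 vs 2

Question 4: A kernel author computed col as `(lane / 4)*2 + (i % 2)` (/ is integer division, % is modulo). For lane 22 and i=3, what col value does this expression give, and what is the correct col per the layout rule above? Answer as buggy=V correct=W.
buggy=11 correct=5

`(lane / 4)*2 + (i % 2)`[22,3]->11
lane 22: g=5 (22/4), t=2 (22%4)
i=3: r=5+8=13, c=2*2+1=5
col: 11 vs 5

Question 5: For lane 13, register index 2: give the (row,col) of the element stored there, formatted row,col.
lane 13: gid=3 (13/4), tid=1 (13%4)
i=2: r=3+8=11, c=1*2+0=2

11,2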